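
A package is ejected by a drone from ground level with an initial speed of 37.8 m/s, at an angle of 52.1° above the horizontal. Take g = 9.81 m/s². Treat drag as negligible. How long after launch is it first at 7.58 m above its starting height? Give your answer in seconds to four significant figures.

0.2657 s

Resolve: vₓ = 37.80 cos 52.1° = 23.22 m/s and v_y0 = 37.80 sin 52.1° = 29.83 m/s.
Set y = v_y0 t − ½ g t² = 7.58: 4.905 t² − 29.83 t + 7.58 = 0.
Quadratic formula: t = (29.83 ± √740.95) / 9.81 = (29.83 ± 27.22) / 9.81 → t = 0.2657 s or 5.815 s.
The first (ascending) time is 0.2657 s.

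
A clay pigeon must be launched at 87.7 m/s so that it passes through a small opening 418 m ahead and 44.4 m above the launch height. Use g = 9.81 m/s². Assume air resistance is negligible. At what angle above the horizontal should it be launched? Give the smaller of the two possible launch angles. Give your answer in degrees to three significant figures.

22.8°

Trajectory: y = x tanθ − g x² (1 + tan²θ)/(2v₀²). With x = 418, y = 44.4, v₀ = 87.7, g = 9.81:
111.4 tan²θ − 418 tanθ + (155.8) = 0.
tanθ = [418 ± √(418² − 4 × 111.4 × (155.8))] / (2 × 111.4) = (418 ± 324.5) / 222.9, giving tanθ = 0.4198 or 3.332.
θ = 22.77° or 73.29°; the smaller is 22.77°.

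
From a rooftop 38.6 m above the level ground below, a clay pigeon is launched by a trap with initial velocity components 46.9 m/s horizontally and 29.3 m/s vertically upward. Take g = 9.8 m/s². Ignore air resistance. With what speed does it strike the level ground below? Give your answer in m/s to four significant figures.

61.76 m/s

Vertical motion (up positive, ground at y = 0): 4.900 t² − (29.30) t − 38.6 = 0, so t = (29.30 + √(29.30² + 2·9.80·38.6)) / 9.80 = (29.30 + 40.19) / 9.80 = 7.091 s.
Vertical velocity at impact: v_y = v_y0 − g t = 29.30 − 9.80 × 7.091 = −40.19 m/s.
Speed: |v| = √(vₓ² + v_y²) = √(46.90² + 40.19²) = 61.76 m/s.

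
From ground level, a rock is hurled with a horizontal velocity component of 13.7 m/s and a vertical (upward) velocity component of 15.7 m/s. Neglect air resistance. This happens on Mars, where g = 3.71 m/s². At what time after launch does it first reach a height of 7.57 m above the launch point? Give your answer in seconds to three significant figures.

0.513 s

Set y = v_y0 t − ½ g t² = 7.57: 1.855 t² − 15.70 t + 7.57 = 0.
Quadratic formula: t = (15.70 ± √190.32) / 3.71 = (15.70 ± 13.80) / 3.71 → t = 0.5133 s or 7.950 s.
The first (ascending) time is 0.5133 s.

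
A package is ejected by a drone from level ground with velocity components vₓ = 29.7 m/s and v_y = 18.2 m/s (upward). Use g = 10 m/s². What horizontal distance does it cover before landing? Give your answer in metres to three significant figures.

108 m

Flight time T = 2 v_y0 / g = 3.640 s.
Range: R = vₓ T = 29.70 × 3.640 = 108.1 m.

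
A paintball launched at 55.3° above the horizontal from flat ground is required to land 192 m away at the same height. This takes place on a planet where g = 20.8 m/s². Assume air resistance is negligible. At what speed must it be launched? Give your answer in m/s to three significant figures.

On level ground R = v₀² sin 2θ / g ⇒ v₀ = √(gR / sin 2θ).
v₀ = √(20.8 × 192 / sin 110.6°) = √(3994 / 0.9361) = √4266.4 = 65.32 m/s.

65.3 m/s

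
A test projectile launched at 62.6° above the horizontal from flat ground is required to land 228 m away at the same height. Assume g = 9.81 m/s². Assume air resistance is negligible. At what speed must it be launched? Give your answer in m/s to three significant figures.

Level-ground range: R = v₀² sin(2θ)/g, so v₀ = √(gR / sin 2θ).
v₀ = √(9.81 × 228 / sin 125.2°) = √(2237 / 0.8171) = √2737.2 = 52.32 m/s.

52.3 m/s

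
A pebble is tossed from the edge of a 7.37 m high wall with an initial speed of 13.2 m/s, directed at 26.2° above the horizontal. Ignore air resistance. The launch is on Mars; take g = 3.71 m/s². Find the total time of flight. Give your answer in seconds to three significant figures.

4.11 s

Resolve: vₓ = 13.20 cos 26.2° = 11.84 m/s and v_y0 = 13.20 sin 26.2° = 5.828 m/s.
With up positive and y = 0 at the ground: y(t) = 7.37 + (5.828) t − 1.855 t². Setting y = 0 and taking the positive root: t = [5.828 + √(5.828² + 2·3.71·7.37)] / 3.71 = (5.828 + 9.415) / 3.71 = 4.109 s.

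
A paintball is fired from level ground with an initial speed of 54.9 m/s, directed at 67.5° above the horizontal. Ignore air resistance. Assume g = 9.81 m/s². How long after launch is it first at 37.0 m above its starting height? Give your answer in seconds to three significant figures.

Horizontal component vₓ = 54.90 cos 67.5° = 21.01 m/s; vertical v_y0 = 54.90 sin 67.5° = 50.72 m/s.
Require v_y0 t − ½ g t² = 37.0, i.e. 4.905 t² − 50.72 t + 37.0 = 0.
t = [50.72 ± √(50.72² − 2·9.81·37.0)] / 9.81 = (50.72 ± 42.97) / 9.81, so t = 0.7898 s or t = 9.551 s.
The first (ascending) time is 0.7898 s.

0.790 s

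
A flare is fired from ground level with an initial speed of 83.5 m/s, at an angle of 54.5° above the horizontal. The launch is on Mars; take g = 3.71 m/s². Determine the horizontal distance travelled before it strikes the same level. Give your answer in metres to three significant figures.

vₓ = 83.50 cos 54.5° = 48.49 m/s; v_y0 = 83.50 sin 54.5° = 67.98 m/s.
Flight time T = 2 v_y0 / g = 36.65 s.
Horizontal distance R = vₓ T = 48.49 × 36.65 = 1777 m.

1780 m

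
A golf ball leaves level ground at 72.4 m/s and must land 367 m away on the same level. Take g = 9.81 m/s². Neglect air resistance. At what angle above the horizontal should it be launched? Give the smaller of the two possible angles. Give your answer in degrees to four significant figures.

21.69°

Level-ground range R = v₀² sin(2θ)/g ⇒ sin(2θ) = gR/v₀² = 9.81 × 367 / 72.4² = 0.6868.
2θ = 43.38° or 180° − 43.38° = 136.6°, so θ = 21.69° or 68.31°.
The smaller angle is 21.69°.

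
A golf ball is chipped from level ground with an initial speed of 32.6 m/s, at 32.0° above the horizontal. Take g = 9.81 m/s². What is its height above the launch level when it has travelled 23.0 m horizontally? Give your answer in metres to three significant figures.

11.0 m

Horizontal component vₓ = 32.60 cos 32.0° = 27.65 m/s; vertical v_y0 = 32.60 sin 32.0° = 17.28 m/s.
Time to reach x = 23.0 m: t = x/vₓ = 23.0/27.65 = 0.8319 s.
Height: y = v_y0 t − ½ g t² = 17.28 × 0.8319 − 4.905 × 0.8319² = 14.37 − 3.395 = 10.98 m.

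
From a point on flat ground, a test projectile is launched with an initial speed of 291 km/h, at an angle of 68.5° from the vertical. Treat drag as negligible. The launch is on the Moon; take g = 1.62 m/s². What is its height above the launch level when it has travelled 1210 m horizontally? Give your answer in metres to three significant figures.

Convert: 291 km/h = 291/3.6 = 80.83 m/s.
Components: vₓ = 80.83 sin 68.5° = 75.21 m/s, v_y0 = 80.83 cos 68.5° = 29.63 m/s.
At x = 1210 m, t = x/vₓ = 1210/75.21 = 16.09 s.
Height: y = v_y0 t − ½ g t² = 29.63 × 16.09 − 0.8100 × 16.09² = 476.6 − 209.7 = 267.0 m.

267 m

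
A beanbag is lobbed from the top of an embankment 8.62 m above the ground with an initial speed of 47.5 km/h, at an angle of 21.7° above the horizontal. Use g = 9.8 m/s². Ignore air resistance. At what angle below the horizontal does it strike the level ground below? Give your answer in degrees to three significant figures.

48.6°

Convert: 47.5 km/h = 47.5/3.6 = 13.19 m/s.
Horizontal component vₓ = 13.19 cos 21.7° = 12.26 m/s; vertical v_y0 = 13.19 sin 21.7° = 4.879 m/s.
Vertical motion (up positive, ground at y = 0): 4.900 t² − (4.879) t − 8.62 = 0, so t = (4.879 + √(4.879² + 2·9.80·8.62)) / 9.80 = (4.879 + 13.88) / 9.80 = 1.915 s.
At impact: v_y = v_y0 − g t = −13.88 m/s; vₓ = 12.26 m/s.
Angle below horizontal: arctan(|v_y|/vₓ) = arctan(13.88/12.26) = 48.55°.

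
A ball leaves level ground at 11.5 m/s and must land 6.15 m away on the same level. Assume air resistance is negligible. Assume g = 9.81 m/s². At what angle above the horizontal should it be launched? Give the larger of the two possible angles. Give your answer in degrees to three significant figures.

R = v₀² sin 2θ / g gives sin 2θ = gR/v₀² = 9.81·6.15/11.5² = 0.4562.
2θ = 27.14° or 180° − 27.14° = 152.9°, so θ = 13.57° or 76.43°.
The larger angle is 76.43°.

76.4°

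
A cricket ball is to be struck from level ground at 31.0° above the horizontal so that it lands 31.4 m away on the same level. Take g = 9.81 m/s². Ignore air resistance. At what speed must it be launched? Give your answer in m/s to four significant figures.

On level ground R = v₀² sin 2θ / g ⇒ v₀ = √(gR / sin 2θ).
v₀ = √(9.81 × 31.4 / sin 62.00°) = √(308.0 / 0.8829) = √348.87 = 18.68 m/s.

18.68 m/s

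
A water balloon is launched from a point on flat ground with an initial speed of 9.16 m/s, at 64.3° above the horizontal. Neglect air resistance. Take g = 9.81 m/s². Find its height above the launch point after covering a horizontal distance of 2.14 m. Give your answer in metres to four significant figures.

Horizontal component vₓ = 9.160 cos 64.3° = 3.972 m/s; vertical v_y0 = 9.160 sin 64.3° = 8.254 m/s.
At x = 2.14 m, t = x/vₓ = 2.14/3.972 = 0.5387 s.
Height: y = v_y0 t − ½ g t² = 8.254 × 0.5387 − 4.905 × 0.5387² = 4.447 − 1.424 = 3.023 m.

3.023 m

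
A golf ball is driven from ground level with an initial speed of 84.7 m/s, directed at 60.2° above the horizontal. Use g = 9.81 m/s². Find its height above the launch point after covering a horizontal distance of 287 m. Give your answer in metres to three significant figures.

273 m

Components: vₓ = 84.70 cos 60.2° = 42.09 m/s, v_y0 = 84.70 sin 60.2° = 73.50 m/s.
x = vₓ t ⇒ t = 287/42.09 = 6.818 s.
Height: y = v_y0 t − ½ g t² = 73.50 × 6.818 − 4.905 × 6.818² = 501.1 − 228.0 = 273.1 m.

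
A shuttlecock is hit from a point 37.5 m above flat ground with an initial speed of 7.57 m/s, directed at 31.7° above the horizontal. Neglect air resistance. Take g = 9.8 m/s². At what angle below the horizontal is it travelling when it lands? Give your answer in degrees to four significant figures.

Horizontal component vₓ = 7.570 cos 31.7° = 6.441 m/s; vertical v_y0 = 7.570 sin 31.7° = 3.978 m/s.
Vertical motion (up positive, ground at y = 0): 4.900 t² − (3.978) t − 37.5 = 0, so t = (3.978 + √(3.978² + 2·9.80·37.5)) / 9.80 = (3.978 + 27.40) / 9.80 = 3.202 s.
At impact: v_y = v_y0 − g t = −27.40 m/s; vₓ = 6.441 m/s.
Angle below horizontal: arctan(|v_y|/vₓ) = arctan(27.40/6.441) = 76.77°.

76.77°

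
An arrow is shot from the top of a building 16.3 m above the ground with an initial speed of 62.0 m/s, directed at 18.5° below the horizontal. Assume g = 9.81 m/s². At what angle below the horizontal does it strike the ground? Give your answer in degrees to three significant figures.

24.3°

Horizontal component vₓ = 62.00 cos 18.5° = 58.80 m/s; vertical v_y0 = −19.67 m/s (downward).
Vertical motion (up positive, ground at y = 0): 4.905 t² − (−19.67) t − 16.3 = 0, so t = (−19.67 + √(19.67² + 2·9.81·16.3)) / 9.81 = (−19.67 + 26.59) / 9.81 = 0.7047 s.
At impact: v_y = v_y0 − g t = −26.59 m/s; vₓ = 58.80 m/s.
Angle below horizontal: arctan(|v_y|/vₓ) = arctan(26.59/58.80) = 24.33°.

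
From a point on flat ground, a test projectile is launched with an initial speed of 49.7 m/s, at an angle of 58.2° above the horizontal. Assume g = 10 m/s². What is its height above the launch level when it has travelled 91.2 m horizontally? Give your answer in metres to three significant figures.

Horizontal component vₓ = 49.70 cos 58.2° = 26.19 m/s; vertical v_y0 = 49.70 sin 58.2° = 42.24 m/s.
At x = 91.2 m, t = x/vₓ = 91.2/26.19 = 3.482 s.
Height: y = v_y0 t − ½ g t² = 42.24 × 3.482 − 5.000 × 3.482² = 147.1 − 60.63 = 86.46 m.

86.5 m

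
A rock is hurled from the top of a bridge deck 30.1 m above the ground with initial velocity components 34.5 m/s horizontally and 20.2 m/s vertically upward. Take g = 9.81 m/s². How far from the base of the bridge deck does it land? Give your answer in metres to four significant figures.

182.2 m

Vertical motion (up positive, ground at y = 0): 4.905 t² − (20.20) t − 30.1 = 0, so t = (20.20 + √(20.20² + 2·9.81·30.1)) / 9.81 = (20.20 + 31.60) / 9.81 = 5.280 s.
Horizontal distance: R = vₓ t = 34.50 × 5.280 = 182.2 m.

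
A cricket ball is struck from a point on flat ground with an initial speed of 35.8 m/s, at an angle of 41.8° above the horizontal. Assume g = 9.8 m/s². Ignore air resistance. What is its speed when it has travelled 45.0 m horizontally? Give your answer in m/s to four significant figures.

vₓ = 35.80 cos 41.8° = 26.69 m/s; v_y0 = 35.80 sin 41.8° = 23.86 m/s.
At x = 45.0 m, t = x/vₓ = 45.0/26.69 = 1.686 s.
Vertical velocity there: v_y = v_y0 − g t = 23.86 − 9.80 × 1.686 = 7.338 m/s.
Speed: √(vₓ² + v_y²) = √(26.69² + 7.338²) = 27.68 m/s.

27.68 m/s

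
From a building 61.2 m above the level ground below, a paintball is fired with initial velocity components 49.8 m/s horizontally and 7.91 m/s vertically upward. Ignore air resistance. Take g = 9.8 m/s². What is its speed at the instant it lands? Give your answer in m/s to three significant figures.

The projectile lands when y = 61.2 + (7.910) t − ½·9.80·t² = 0. Positive root: t = (7.910 + √(7.910² + 2·9.80·61.2)) / 9.80 = (7.910 + 35.53) / 9.80 = 4.432 s.
Vertical velocity at impact: v_y = v_y0 − g t = 7.910 − 9.80 × 4.432 = −35.53 m/s.
Speed: |v| = √(vₓ² + v_y²) = √(49.80² + 35.53²) = 61.17 m/s.

61.2 m/s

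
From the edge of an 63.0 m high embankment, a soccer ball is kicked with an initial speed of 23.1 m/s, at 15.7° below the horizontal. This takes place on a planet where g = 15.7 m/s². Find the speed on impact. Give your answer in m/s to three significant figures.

Resolve: vₓ = 23.10 cos 15.7° = 22.24 m/s and v_y0 = −6.251 m/s (downward).
With up positive and y = 0 at the ground: y(t) = 63.0 + (−6.251) t − 7.850 t². Setting y = 0 and taking the positive root: t = [−6.251 + √(6.251² + 2·15.7·63.0)] / 15.7 = (−6.251 + 44.91) / 15.7 = 2.463 s.
Vertical velocity at impact: v_y = v_y0 − g t = −6.251 − 15.7 × 2.463 = −44.91 m/s.
Speed: |v| = √(vₓ² + v_y²) = √(22.24² + 44.91²) = 50.12 m/s.

50.1 m/s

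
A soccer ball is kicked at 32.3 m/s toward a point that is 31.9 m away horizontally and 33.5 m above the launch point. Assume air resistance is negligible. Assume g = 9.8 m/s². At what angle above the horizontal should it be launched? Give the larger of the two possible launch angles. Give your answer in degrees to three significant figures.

Trajectory: y = x tanθ − g x² (1 + tan²θ)/(2v₀²). With x = 31.9, y = 33.5, v₀ = 32.3, g = 9.80:
4.779 tan²θ − 31.9 tanθ + (38.28) = 0.
tanθ = [31.9 ± √(31.9² − 4 × 4.779 × (38.28))] / (2 × 4.779) = (31.9 ± 16.91) / 9.559, giving tanθ = 1.569 or 5.106.
θ = 57.48° or 78.92°; the larger is 78.92°.

78.9°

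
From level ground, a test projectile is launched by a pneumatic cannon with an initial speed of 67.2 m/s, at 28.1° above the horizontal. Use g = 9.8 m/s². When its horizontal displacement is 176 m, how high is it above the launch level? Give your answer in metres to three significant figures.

50.8 m

Horizontal component vₓ = 67.20 cos 28.1° = 59.28 m/s; vertical v_y0 = 67.20 sin 28.1° = 31.65 m/s.
Time to reach x = 176 m: t = x/vₓ = 176/59.28 = 2.969 s.
Height: y = v_y0 t − ½ g t² = 31.65 × 2.969 − 4.900 × 2.969² = 93.98 − 43.19 = 50.78 m.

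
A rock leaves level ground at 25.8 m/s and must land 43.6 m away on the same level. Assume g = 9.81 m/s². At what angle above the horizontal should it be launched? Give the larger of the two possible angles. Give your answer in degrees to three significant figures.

70.0°

From R = (v₀²/g) sin 2θ: sin 2θ = 9.81 × 43.6 / 665.64 = 0.6426.
2θ = 39.98° or 180° − 39.98° = 140.0°, so θ = 19.99° or 70.01°.
The larger angle is 70.01°.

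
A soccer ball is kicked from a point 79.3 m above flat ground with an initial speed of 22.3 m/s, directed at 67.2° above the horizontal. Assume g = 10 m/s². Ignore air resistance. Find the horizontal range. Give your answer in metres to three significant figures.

56.5 m

Resolve: vₓ = 22.30 cos 67.2° = 8.642 m/s and v_y0 = 22.30 sin 67.2° = 20.56 m/s.
With up positive and y = 0 at the ground: y(t) = 79.3 + (20.56) t − 5.000 t². Setting y = 0 and taking the positive root: t = [20.56 + √(20.56² + 2·10.0·79.3)] / 10.0 = (20.56 + 44.82) / 10.0 = 6.538 s.
Horizontal distance: R = vₓ t = 8.642 × 6.538 = 56.49 m.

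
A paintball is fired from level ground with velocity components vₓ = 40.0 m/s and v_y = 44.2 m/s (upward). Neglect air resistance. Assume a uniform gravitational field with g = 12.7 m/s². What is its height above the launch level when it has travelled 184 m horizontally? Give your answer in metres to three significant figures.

69.0 m

x = vₓ t ⇒ t = 184/40.00 = 4.600 s.
Height: y = v_y0 t − ½ g t² = 44.20 × 4.600 − 6.350 × 4.600² = 203.3 − 134.4 = 68.95 m.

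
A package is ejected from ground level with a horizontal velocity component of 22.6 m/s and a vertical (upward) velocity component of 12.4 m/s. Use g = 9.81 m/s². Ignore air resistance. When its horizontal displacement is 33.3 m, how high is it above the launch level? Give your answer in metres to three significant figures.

7.62 m

At x = 33.3 m, t = x/vₓ = 33.3/22.60 = 1.473 s.
Height: y = v_y0 t − ½ g t² = 12.40 × 1.473 − 4.905 × 1.473² = 18.27 − 10.65 = 7.622 m.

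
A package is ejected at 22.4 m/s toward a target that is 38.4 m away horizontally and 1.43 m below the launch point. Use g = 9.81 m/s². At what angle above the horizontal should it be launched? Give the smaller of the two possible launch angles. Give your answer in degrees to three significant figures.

Trajectory: y = x tanθ − g x² (1 + tan²θ)/(2v₀²). With x = 38.4, y = −1.43, v₀ = 22.4, g = 9.81:
14.41 tan²θ − 38.4 tanθ + (12.98) = 0.
tanθ = [38.4 ± √(38.4² − 4 × 14.41 × (12.98))] / (2 × 14.41) = (38.4 ± 26.94) / 28.83, giving tanθ = 0.3974 or 2.267.
θ = 21.67° or 66.19°; the smaller is 21.67°.

21.7°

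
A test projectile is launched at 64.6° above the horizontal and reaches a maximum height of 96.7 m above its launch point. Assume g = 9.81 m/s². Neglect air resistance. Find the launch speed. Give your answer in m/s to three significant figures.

48.2 m/s

At the peak v_y = 0, so v_y0 = √(2gH) = √(2 × 9.81 × 96.7) = 43.56 m/s.
v_y0 = v₀ sin θ ⇒ v₀ = 43.56 / sin 64.6° = 48.22 m/s.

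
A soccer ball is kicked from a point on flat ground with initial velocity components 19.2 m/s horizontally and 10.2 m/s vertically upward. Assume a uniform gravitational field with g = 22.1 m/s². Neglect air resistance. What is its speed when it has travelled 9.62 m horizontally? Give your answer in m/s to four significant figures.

19.22 m/s

At x = 9.62 m, t = x/vₓ = 9.62/19.20 = 0.5010 s.
Vertical velocity there: v_y = v_y0 − g t = 10.20 − 22.1 × 0.5010 = −0.8730 m/s.
Speed: √(vₓ² + v_y²) = √(19.20² + 0.8730²) = 19.22 m/s.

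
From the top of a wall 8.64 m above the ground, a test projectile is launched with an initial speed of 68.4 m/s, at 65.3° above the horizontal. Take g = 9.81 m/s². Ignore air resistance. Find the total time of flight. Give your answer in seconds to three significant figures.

12.8 s

Resolve: vₓ = 68.40 cos 65.3° = 28.58 m/s and v_y0 = 68.40 sin 65.3° = 62.14 m/s.
Vertical motion (up positive, ground at y = 0): 4.905 t² − (62.14) t − 8.64 = 0, so t = (62.14 + √(62.14² + 2·9.81·8.64)) / 9.81 = (62.14 + 63.49) / 9.81 = 12.81 s.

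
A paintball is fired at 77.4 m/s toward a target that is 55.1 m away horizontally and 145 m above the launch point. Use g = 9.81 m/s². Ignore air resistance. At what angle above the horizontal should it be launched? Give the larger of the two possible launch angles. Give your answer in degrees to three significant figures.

Trajectory: y = x tanθ − g x² (1 + tan²θ)/(2v₀²). With x = 55.1, y = 145, v₀ = 77.4, g = 9.81:
2.486 tan²θ − 55.1 tanθ + (147.5) = 0.
tanθ = [55.1 ± √(55.1² − 4 × 2.486 × (147.5))] / (2 × 2.486) = (55.1 ± 39.62) / 4.972, giving tanθ = 3.114 or 19.05.
θ = 72.20° or 87.00°; the larger is 87.00°.

87.0°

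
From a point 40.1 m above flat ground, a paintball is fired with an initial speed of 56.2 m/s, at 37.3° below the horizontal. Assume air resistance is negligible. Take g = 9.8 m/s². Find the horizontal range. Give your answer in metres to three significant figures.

45.9 m

Resolve: vₓ = 56.20 cos 37.3° = 44.71 m/s and v_y0 = −34.06 m/s (downward).
With up positive and y = 0 at the ground: y(t) = 40.1 + (−34.06) t − 4.900 t². Setting y = 0 and taking the positive root: t = [−34.06 + √(34.06² + 2·9.80·40.1)] / 9.80 = (−34.06 + 44.11) / 9.80 = 1.026 s.
Horizontal distance: R = vₓ t = 44.71 × 1.026 = 45.87 m.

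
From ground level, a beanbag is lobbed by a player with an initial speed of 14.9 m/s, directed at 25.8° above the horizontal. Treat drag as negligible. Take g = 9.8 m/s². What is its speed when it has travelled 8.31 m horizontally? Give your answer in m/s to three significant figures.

vₓ = 14.90 cos 25.8° = 13.41 m/s; v_y0 = 14.90 sin 25.8° = 6.485 m/s.
x = vₓ t ⇒ t = 8.31/13.41 = 0.6195 s.
Vertical velocity there: v_y = v_y0 − g t = 6.485 − 9.80 × 0.6195 = 0.4142 m/s.
Speed: √(vₓ² + v_y²) = √(13.41² + 0.4142²) = 13.42 m/s.

13.4 m/s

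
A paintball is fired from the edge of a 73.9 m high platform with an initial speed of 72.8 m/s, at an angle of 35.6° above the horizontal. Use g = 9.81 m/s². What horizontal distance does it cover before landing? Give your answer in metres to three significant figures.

599 m

Components: vₓ = 72.80 cos 35.6° = 59.19 m/s, v_y0 = 72.80 sin 35.6° = 42.38 m/s.
The projectile lands when y = 73.9 + (42.38) t − ½·9.81·t² = 0. Positive root: t = (42.38 + √(42.38² + 2·9.81·73.9)) / 9.81 = (42.38 + 56.97) / 9.81 = 10.13 s.
Horizontal distance: R = vₓ t = 59.19 × 10.13 = 599.5 m.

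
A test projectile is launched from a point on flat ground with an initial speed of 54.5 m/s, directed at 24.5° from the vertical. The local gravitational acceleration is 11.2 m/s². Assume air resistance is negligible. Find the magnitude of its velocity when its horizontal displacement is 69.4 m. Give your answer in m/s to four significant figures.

27.24 m/s

Components: vₓ = 54.50 sin 24.5° = 22.60 m/s, v_y0 = 54.50 cos 24.5° = 49.59 m/s.
x = vₓ t ⇒ t = 69.4/22.60 = 3.071 s.
Vertical velocity there: v_y = v_y0 − g t = 49.59 − 11.2 × 3.071 = 15.20 m/s.
Speed: √(vₓ² + v_y²) = √(22.60² + 15.20²) = 27.24 m/s.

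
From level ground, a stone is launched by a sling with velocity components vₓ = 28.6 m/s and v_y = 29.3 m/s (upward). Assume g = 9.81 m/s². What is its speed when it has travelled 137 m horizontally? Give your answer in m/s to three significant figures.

At x = 137 m, t = x/vₓ = 137/28.60 = 4.790 s.
Vertical velocity there: v_y = v_y0 − g t = 29.30 − 9.81 × 4.790 = −17.69 m/s.
Speed: √(vₓ² + v_y²) = √(28.60² + 17.69²) = 33.63 m/s.

33.6 m/s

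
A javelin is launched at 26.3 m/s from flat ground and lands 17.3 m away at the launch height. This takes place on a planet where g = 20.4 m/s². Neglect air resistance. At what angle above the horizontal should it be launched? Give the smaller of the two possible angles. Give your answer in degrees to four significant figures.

R = v₀² sin 2θ / g gives sin 2θ = gR/v₀² = 20.4·17.3/26.3² = 0.5102.
2θ = 30.68° or 180° − 30.68° = 149.3°, so θ = 15.34° or 74.66°.
The smaller angle is 15.34°.

15.34°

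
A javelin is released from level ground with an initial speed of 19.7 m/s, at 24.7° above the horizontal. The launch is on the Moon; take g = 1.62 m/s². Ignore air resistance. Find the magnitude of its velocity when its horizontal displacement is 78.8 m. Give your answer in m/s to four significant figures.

17.93 m/s

Horizontal component vₓ = 19.70 cos 24.7° = 17.90 m/s; vertical v_y0 = 19.70 sin 24.7° = 8.232 m/s.
Time to reach x = 78.8 m: t = x/vₓ = 78.8/17.90 = 4.403 s.
Vertical velocity there: v_y = v_y0 − g t = 8.232 − 1.62 × 4.403 = 1.099 m/s.
Speed: √(vₓ² + v_y²) = √(17.90² + 1.099²) = 17.93 m/s.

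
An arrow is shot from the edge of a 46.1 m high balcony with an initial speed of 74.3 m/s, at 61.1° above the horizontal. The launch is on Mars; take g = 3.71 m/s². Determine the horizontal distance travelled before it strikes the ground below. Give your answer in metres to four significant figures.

1284 m

vₓ = 74.30 cos 61.1° = 35.91 m/s; v_y0 = 74.30 sin 61.1° = 65.05 m/s.
Vertical motion (up positive, ground at y = 0): 1.855 t² − (65.05) t − 46.1 = 0, so t = (65.05 + √(65.05² + 2·3.71·46.1)) / 3.71 = (65.05 + 67.63) / 3.71 = 35.76 s.
Horizontal distance: R = vₓ t = 35.91 × 35.76 = 1284 m.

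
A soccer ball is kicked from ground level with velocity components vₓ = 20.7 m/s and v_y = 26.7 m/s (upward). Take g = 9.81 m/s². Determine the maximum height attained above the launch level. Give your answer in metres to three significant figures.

36.3 m

At the apex v_y = 0, so H = v_y0²/(2g) = 26.70²/19.62 = 36.33 m.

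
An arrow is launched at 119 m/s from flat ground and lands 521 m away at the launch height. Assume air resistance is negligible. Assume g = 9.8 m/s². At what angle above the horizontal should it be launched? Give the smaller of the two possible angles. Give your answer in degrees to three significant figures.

Level-ground range R = v₀² sin(2θ)/g ⇒ sin(2θ) = gR/v₀² = 9.80 × 521 / 119² = 0.3606.
2θ = 21.13° or 180° − 21.13° = 158.9°, so θ = 10.57° or 79.43°.
The smaller angle is 10.57°.

10.6°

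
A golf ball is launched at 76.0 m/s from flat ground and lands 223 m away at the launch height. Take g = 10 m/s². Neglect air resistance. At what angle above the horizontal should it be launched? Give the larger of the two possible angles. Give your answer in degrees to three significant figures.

R = v₀² sin 2θ / g gives sin 2θ = gR/v₀² = 10.0·223/76.0² = 0.3861.
2θ = 22.71° or 180° − 22.71° = 157.3°, so θ = 11.36° or 78.64°.
The larger angle is 78.64°.

78.6°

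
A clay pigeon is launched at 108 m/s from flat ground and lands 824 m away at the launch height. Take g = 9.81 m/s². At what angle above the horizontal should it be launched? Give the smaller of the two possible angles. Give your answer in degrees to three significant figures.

21.9°

From R = (v₀²/g) sin 2θ: sin 2θ = 9.81 × 824 / 11664 = 0.6930.
2θ = 43.87° or 180° − 43.87° = 136.1°, so θ = 21.94° or 68.06°.
The smaller angle is 21.94°.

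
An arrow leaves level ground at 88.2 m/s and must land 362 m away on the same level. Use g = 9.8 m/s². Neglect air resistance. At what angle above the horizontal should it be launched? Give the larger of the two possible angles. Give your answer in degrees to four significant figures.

From R = (v₀²/g) sin 2θ: sin 2θ = 9.80 × 362 / 7779.2 = 0.4560.
2θ = 27.13° or 180° − 27.13° = 152.9°, so θ = 13.57° or 76.43°.
The larger angle is 76.43°.

76.43°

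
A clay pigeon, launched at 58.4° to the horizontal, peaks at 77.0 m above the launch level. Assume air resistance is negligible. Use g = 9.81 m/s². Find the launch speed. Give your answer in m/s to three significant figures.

At the peak v_y = 0, so v_y0 = √(2gH) = √(2 × 9.81 × 77.0) = 38.87 m/s.
v_y0 = v₀ sin θ ⇒ v₀ = 38.87 / sin 58.4° = 45.63 m/s.

45.6 m/s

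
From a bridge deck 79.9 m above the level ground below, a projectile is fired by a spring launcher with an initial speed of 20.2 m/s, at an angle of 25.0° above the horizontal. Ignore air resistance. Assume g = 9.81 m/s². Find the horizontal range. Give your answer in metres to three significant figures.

Horizontal component vₓ = 20.20 cos 25.0° = 18.31 m/s; vertical v_y0 = 20.20 sin 25.0° = 8.537 m/s.
The projectile lands when y = 79.9 + (8.537) t − ½·9.81·t² = 0. Positive root: t = (8.537 + √(8.537² + 2·9.81·79.9)) / 9.81 = (8.537 + 40.50) / 9.81 = 4.999 s.
Horizontal distance: R = vₓ t = 18.31 × 4.999 = 91.52 m.

91.5 m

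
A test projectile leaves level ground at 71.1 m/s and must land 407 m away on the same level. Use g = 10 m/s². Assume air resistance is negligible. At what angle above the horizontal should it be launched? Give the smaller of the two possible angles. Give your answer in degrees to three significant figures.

26.8°

From R = (v₀²/g) sin 2θ: sin 2θ = 10.0 × 407 / 5055.2 = 0.8051.
2θ = 53.62° or 180° − 53.62° = 126.4°, so θ = 26.81° or 63.19°.
The smaller angle is 26.81°.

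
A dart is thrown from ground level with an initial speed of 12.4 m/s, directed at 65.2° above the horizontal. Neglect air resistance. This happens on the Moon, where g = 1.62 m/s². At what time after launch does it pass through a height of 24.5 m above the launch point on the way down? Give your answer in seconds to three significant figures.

11.2 s

Resolve: vₓ = 12.40 cos 65.2° = 5.201 m/s and v_y0 = 12.40 sin 65.2° = 11.26 m/s.
Height y(t) = 11.26 t − 0.8100 t² = 24.5 gives 0.8100 t² − 11.26 t + 24.5 = 0.
t = [11.26 ± √(11.26² − 2·1.62·24.5)] / 1.62 = (11.26 ± 6.879) / 1.62, so t = 2.702 s or t = 11.20 s.
The descending-branch root is 11.20 s.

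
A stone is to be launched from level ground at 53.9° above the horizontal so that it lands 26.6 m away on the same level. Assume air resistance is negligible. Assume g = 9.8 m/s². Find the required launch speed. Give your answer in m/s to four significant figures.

16.55 m/s

Level-ground range: R = v₀² sin(2θ)/g, so v₀ = √(gR / sin 2θ).
v₀ = √(9.80 × 26.6 / sin 107.8°) = √(260.7 / 0.9521) = √273.79 = 16.55 m/s.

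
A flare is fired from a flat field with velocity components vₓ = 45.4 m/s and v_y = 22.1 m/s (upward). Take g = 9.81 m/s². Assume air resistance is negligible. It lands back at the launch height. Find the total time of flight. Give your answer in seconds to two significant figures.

4.5 s

Time of flight on level ground: T = 2 v_y0 / g = 2 × 22.10 / 9.81 = 4.506 s.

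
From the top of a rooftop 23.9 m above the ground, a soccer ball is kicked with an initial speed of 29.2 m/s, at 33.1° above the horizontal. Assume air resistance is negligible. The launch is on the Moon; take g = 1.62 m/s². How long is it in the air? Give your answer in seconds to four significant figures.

21.09 s

vₓ = 29.20 cos 33.1° = 24.46 m/s; v_y0 = 29.20 sin 33.1° = 15.95 m/s.
With up positive and y = 0 at the ground: y(t) = 23.9 + (15.95) t − 0.8100 t². Setting y = 0 and taking the positive root: t = [15.95 + √(15.95² + 2·1.62·23.9)] / 1.62 = (15.95 + 18.21) / 1.62 = 21.09 s.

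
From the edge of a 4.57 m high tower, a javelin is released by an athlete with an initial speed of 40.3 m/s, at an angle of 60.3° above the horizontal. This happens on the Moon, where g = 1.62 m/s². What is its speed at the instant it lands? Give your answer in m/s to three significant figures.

40.5 m/s

vₓ = 40.30 cos 60.3° = 19.97 m/s; v_y0 = 40.30 sin 60.3° = 35.01 m/s.
Vertical motion (up positive, ground at y = 0): 0.8100 t² − (35.01) t − 4.57 = 0, so t = (35.01 + √(35.01² + 2·1.62·4.57)) / 1.62 = (35.01 + 35.22) / 1.62 = 43.35 s.
Vertical velocity at impact: v_y = v_y0 − g t = 35.01 − 1.62 × 43.35 = −35.22 m/s.
Speed: |v| = √(vₓ² + v_y²) = √(19.97² + 35.22²) = 40.48 m/s.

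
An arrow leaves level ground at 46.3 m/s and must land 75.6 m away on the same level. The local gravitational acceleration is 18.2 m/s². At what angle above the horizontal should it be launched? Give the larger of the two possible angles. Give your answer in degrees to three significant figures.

70.0°

R = v₀² sin 2θ / g gives sin 2θ = gR/v₀² = 18.2·75.6/46.3² = 0.6418.
2θ = 39.93° or 180° − 39.93° = 140.1°, so θ = 19.96° or 70.04°.
The larger angle is 70.04°.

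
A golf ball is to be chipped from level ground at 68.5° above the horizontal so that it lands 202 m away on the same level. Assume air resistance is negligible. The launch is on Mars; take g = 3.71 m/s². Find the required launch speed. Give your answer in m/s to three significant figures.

33.1 m/s

Level-ground range: R = v₀² sin(2θ)/g, so v₀ = √(gR / sin 2θ).
v₀ = √(3.71 × 202 / sin 137.0°) = √(749.4 / 0.6820) = √1098.9 = 33.15 m/s.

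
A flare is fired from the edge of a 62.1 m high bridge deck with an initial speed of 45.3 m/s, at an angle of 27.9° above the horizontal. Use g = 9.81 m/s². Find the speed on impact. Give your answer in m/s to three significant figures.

Horizontal component vₓ = 45.30 cos 27.9° = 40.03 m/s; vertical v_y0 = 45.30 sin 27.9° = 21.20 m/s.
With up positive and y = 0 at the ground: y(t) = 62.1 + (21.20) t − 4.905 t². Setting y = 0 and taking the positive root: t = [21.20 + √(21.20² + 2·9.81·62.1)] / 9.81 = (21.20 + 40.84) / 9.81 = 6.324 s.
Vertical velocity at impact: v_y = v_y0 − g t = 21.20 − 9.81 × 6.324 = −40.84 m/s.
Speed: |v| = √(vₓ² + v_y²) = √(40.03² + 40.84²) = 57.19 m/s.

57.2 m/s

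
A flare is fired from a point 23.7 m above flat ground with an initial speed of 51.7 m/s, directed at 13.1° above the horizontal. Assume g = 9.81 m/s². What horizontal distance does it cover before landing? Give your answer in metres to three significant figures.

Horizontal component vₓ = 51.70 cos 13.1° = 50.35 m/s; vertical v_y0 = 51.70 sin 13.1° = 11.72 m/s.
The projectile lands when y = 23.7 + (11.72) t − ½·9.81·t² = 0. Positive root: t = (11.72 + √(11.72² + 2·9.81·23.7)) / 9.81 = (11.72 + 24.54) / 9.81 = 3.696 s.
Horizontal distance: R = vₓ t = 50.35 × 3.696 = 186.1 m.

186 m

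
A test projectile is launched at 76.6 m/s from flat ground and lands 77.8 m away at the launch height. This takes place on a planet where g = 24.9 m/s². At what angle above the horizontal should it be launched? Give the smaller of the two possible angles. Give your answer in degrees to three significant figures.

R = v₀² sin 2θ / g gives sin 2θ = gR/v₀² = 24.9·77.8/76.6² = 0.3302.
2θ = 19.28° or 180° − 19.28° = 160.7°, so θ = 9.639° or 80.36°.
The smaller angle is 9.639°.

9.64°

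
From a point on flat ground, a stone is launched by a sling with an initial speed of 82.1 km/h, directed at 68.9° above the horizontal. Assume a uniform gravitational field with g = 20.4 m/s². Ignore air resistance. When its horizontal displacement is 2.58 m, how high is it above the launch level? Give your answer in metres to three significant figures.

Convert: 82.1 km/h = 82.1/3.6 = 22.81 m/s.
vₓ = 22.81 cos 68.9° = 8.210 m/s; v_y0 = 22.81 sin 68.9° = 21.28 m/s.
Time to reach x = 2.58 m: t = x/vₓ = 2.58/8.210 = 0.3143 s.
Height: y = v_y0 t − ½ g t² = 21.28 × 0.3143 − 10.20 × 0.3143² = 6.686 − 1.007 = 5.679 m.

5.68 m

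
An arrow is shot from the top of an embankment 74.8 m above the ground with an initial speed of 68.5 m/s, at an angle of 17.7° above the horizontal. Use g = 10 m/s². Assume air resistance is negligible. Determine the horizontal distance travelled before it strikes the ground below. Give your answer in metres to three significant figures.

423 m

vₓ = 68.50 cos 17.7° = 65.26 m/s; v_y0 = 68.50 sin 17.7° = 20.83 m/s.
The projectile lands when y = 74.8 + (20.83) t − ½·10.0·t² = 0. Positive root: t = (20.83 + √(20.83² + 2·10.0·74.8)) / 10.0 = (20.83 + 43.93) / 10.0 = 6.475 s.
Horizontal distance: R = vₓ t = 65.26 × 6.475 = 422.6 m.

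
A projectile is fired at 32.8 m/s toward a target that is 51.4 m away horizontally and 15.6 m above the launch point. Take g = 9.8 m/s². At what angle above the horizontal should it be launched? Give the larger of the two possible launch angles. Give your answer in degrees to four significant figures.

74.64°

Trajectory: y = x tanθ − g x² (1 + tan²θ)/(2v₀²). With x = 51.4, y = 15.6, v₀ = 32.8, g = 9.80:
12.03 tan²θ − 51.4 tanθ + (27.63) = 0.
tanθ = [51.4 ± √(51.4² − 4 × 12.03 × (27.63))] / (2 × 12.03) = (51.4 ± 36.22) / 24.07, giving tanθ = 0.6307 or 3.641.
θ = 32.24° or 74.64°; the larger is 74.64°.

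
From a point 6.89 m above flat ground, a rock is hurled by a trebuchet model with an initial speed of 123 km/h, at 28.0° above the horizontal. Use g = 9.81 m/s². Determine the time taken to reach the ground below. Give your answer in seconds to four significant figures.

Convert: 123 km/h = 123/3.6 = 34.17 m/s.
Components: vₓ = 34.17 cos 28.0° = 30.17 m/s, v_y0 = 34.17 sin 28.0° = 16.04 m/s.
The projectile lands when y = 6.89 + (16.04) t − ½·9.81·t² = 0. Positive root: t = (16.04 + √(16.04² + 2·9.81·6.89)) / 9.81 = (16.04 + 19.81) / 9.81 = 3.655 s.

3.655 s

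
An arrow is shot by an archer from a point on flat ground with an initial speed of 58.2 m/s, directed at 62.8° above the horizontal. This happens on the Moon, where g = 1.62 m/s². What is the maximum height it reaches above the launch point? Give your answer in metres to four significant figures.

827.0 m

vₓ = 58.20 cos 62.8° = 26.60 m/s; v_y0 = 58.20 sin 62.8° = 51.76 m/s.
Maximum height: H = v_y0² / (2g) = 51.76² / (2 × 1.62) = 827.0 m.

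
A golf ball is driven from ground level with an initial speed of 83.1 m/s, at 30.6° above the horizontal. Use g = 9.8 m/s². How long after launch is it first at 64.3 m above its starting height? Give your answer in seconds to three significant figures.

1.97 s

Components: vₓ = 83.10 cos 30.6° = 71.53 m/s, v_y0 = 83.10 sin 30.6° = 42.30 m/s.
Require v_y0 t − ½ g t² = 64.3, i.e. 4.900 t² − 42.30 t + 64.3 = 0.
t = [42.30 ± √(42.30² − 2·9.80·64.3)] / 9.80 = (42.30 ± 23.00) / 9.80, so t = 1.969 s or t = 6.664 s.
The first (ascending) time is 1.969 s.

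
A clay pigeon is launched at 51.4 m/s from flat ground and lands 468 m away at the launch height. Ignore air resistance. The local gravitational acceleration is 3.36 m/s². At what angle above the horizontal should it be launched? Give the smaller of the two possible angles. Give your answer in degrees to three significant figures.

From R = (v₀²/g) sin 2θ: sin 2θ = 3.36 × 468 / 2642.0 = 0.5952.
2θ = 36.53° or 180° − 36.53° = 143.5°, so θ = 18.26° or 71.74°.
The smaller angle is 18.26°.

18.3°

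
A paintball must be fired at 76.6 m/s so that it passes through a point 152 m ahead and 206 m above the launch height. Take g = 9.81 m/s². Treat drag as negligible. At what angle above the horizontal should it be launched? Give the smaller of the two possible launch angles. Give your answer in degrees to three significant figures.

63.2°

Trajectory: y = x tanθ − g x² (1 + tan²θ)/(2v₀²). With x = 152, y = 206, v₀ = 76.6, g = 9.81:
19.31 tan²θ − 152 tanθ + (225.3) = 0.
tanθ = [152 ± √(152² − 4 × 19.31 × (225.3))] / (2 × 19.31) = (152 ± 75.48) / 38.63, giving tanθ = 1.981 or 5.889.
θ = 63.21° or 80.36°; the smaller is 63.21°.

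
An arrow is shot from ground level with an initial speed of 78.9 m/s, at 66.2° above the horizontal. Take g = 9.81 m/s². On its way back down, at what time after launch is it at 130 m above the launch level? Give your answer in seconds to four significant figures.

12.62 s

Horizontal component vₓ = 78.90 cos 66.2° = 31.84 m/s; vertical v_y0 = 78.90 sin 66.2° = 72.19 m/s.
Require v_y0 t − ½ g t² = 130, i.e. 4.905 t² − 72.19 t + 130 = 0.
Quadratic formula: t = (72.19 ± √2660.8) / 9.81 = (72.19 ± 51.58) / 9.81 → t = 2.101 s or 12.62 s.
The descending-branch root is 12.62 s.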